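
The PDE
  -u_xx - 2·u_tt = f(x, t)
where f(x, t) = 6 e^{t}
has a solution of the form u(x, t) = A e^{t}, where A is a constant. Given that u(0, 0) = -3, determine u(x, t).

Substitute the ansatz u = A e^{t} into the left-hand side.
Derivatives of the ansatz:
  u_xx = 0
  u_tt = A e^{t}
Term by term:
  -u_xx = 0
  -2·u_tt = - 2 A e^{t}
So the left-hand side equals
  - 2 A e^{t}
This must equal f(x, t) = 6 e^{t} identically.
Matching coefficients of the independent functions:
  [e^{t}]:  - 2 A = 6
Solving: A = -3.
Check against the point condition:
  u(0, 0) = -3  ⟹  A = -3  ✓
Hence u(x, t) = - 3 e^{t}.

Answer: u(x, t) = - 3 e^{t}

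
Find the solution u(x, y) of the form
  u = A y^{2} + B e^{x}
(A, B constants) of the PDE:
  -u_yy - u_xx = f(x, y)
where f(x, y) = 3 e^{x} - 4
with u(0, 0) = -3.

Substitute the ansatz u = A y^{2} + B e^{x} into the left-hand side.
Derivatives of the ansatz:
  u_yy = 2 A
  u_xx = B e^{x}
Term by term:
  -u_yy = - 2 A
  -u_xx = - B e^{x}
So the left-hand side equals
  - 2 A - B e^{x}
This must equal f(x, y) = 3 e^{x} - 4 identically.
Matching coefficients of the independent functions:
  [constant term]:  - 2 A = -4
  [e^{x}]:  - B = 3
Solving: A = 2, B = -3.
Check against the point condition:
  u(0, 0) = -3  ⟹  B = -3  ✓
Hence u(x, y) = 2 y^{2} - 3 e^{x}.

Answer: u(x, y) = 2 y^{2} - 3 e^{x}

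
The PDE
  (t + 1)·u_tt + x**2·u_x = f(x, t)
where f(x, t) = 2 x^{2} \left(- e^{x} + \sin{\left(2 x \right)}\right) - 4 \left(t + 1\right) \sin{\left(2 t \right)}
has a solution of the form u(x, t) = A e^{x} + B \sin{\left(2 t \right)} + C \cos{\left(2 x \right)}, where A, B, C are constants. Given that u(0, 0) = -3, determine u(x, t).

Answer: u(x, t) = - 2 e^{x} + \sin{\left(2 t \right)} - \cos{\left(2 x \right)}

Derivation:
Substitute the ansatz u = A e^{x} + B \sin{\left(2 t \right)} + C \cos{\left(2 x \right)} into the left-hand side.
Derivatives of the ansatz:
  u_tt = - 4 B \sin{\left(2 t \right)}
  u_x = A e^{x} - 2 C \sin{\left(2 x \right)}
Term by term:
  (t + 1)·u_tt = - 4 B t \sin{\left(2 t \right)} - 4 B \sin{\left(2 t \right)}
  x**2·u_x = A x^{2} e^{x} - 2 C x^{2} \sin{\left(2 x \right)}
So the left-hand side equals
  A x^{2} e^{x} - 4 B t \sin{\left(2 t \right)} - 4 B \sin{\left(2 t \right)} - 2 C x^{2} \sin{\left(2 x \right)}
This must equal f(x, t) identically; expanded, f = - 4 t \sin{\left(2 t \right)} - 2 x^{2} e^{x} + 2 x^{2} \sin{\left(2 x \right)} - 4 \sin{\left(2 t \right)}.
Matching coefficients of the independent functions:
  [t \sin{\left(2 t \right)}, \sin{\left(2 t \right)}]:  - 4 B = -4
  [x^{2} e^{x}]:  A = -2
  [x^{2} \sin{\left(2 x \right)}]:  - 2 C = 2
Solving: A = -2, B = 1, C = -1.
Check against the point condition:
  u(0, 0) = -3  ⟹  A + C = -3  ✓
Hence u(x, t) = - 2 e^{x} + \sin{\left(2 t \right)} - \cos{\left(2 x \right)}.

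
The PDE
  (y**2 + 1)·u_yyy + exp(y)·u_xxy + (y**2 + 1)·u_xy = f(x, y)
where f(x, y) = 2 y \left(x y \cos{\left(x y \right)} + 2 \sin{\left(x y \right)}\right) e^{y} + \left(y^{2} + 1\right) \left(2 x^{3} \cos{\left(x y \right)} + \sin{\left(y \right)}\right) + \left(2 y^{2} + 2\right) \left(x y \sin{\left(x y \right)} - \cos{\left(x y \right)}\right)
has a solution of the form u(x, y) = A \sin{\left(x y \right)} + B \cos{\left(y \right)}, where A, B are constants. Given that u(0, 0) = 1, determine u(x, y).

Substitute the ansatz u = A \sin{\left(x y \right)} + B \cos{\left(y \right)} into the left-hand side.
Derivatives of the ansatz:
  u_yyy = - A x^{3} \cos{\left(x y \right)} + B \sin{\left(y \right)}
  u_xxy = - A x y^{2} \cos{\left(x y \right)} - 2 A y \sin{\left(x y \right)}
  u_xy = - A x y \sin{\left(x y \right)} + A \cos{\left(x y \right)}
Term by term:
  (y**2 + 1)·u_yyy = - A x^{3} y^{2} \cos{\left(x y \right)} - A x^{3} \cos{\left(x y \right)} + B y^{2} \sin{\left(y \right)} + B \sin{\left(y \right)}
  exp(y)·u_xxy = - A x y^{2} e^{y} \cos{\left(x y \right)} - 2 A y e^{y} \sin{\left(x y \right)}
  (y**2 + 1)·u_xy = - A x y^{3} \sin{\left(x y \right)} - A x y \sin{\left(x y \right)} + A y^{2} \cos{\left(x y \right)} + A \cos{\left(x y \right)}
So the left-hand side equals
  - A x^{3} y^{2} \cos{\left(x y \right)} - A x^{3} \cos{\left(x y \right)} - A x y^{3} \sin{\left(x y \right)} - A x y^{2} e^{y} \cos{\left(x y \right)} - A x y \sin{\left(x y \right)} + A y^{2} \cos{\left(x y \right)} - 2 A y e^{y} \sin{\left(x y \right)} + A \cos{\left(x y \right)} + B y^{2} \sin{\left(y \right)} + B \sin{\left(y \right)}
This must equal f(x, y) identically; expanded, f = 2 x^{3} y^{2} \cos{\left(x y \right)} + 2 x^{3} \cos{\left(x y \right)} + 2 x y^{3} \sin{\left(x y \right)} + 2 x y^{2} e^{y} \cos{\left(x y \right)} + 2 x y \sin{\left(x y \right)} + y^{2} \sin{\left(y \right)} - 2 y^{2} \cos{\left(x y \right)} + 4 y e^{y} \sin{\left(x y \right)} + \sin{\left(y \right)} - 2 \cos{\left(x y \right)}.
Matching coefficients of the independent functions:
  [x^{3} \cos{\left(x y \right)}, x y \sin{\left(x y \right)}, x y^{3} \sin{\left(x y \right)}, x^{3} y^{2} \cos{\left(x y \right)}, …]:  - A = 2
  [y^{2} \sin{\left(y \right)}, \sin{\left(y \right)}]:  B = 1
  [y^{2} \cos{\left(x y \right)}, \cos{\left(x y \right)}]:  A = -2
  [y e^{y} \sin{\left(x y \right)}]:  - 2 A = 4
Solving: A = -2, B = 1.
Check against the point condition:
  u(0, 0) = 1  ⟹  B = 1  ✓
Hence u(x, y) = - 2 \sin{\left(x y \right)} + \cos{\left(y \right)}.

Answer: u(x, y) = - 2 \sin{\left(x y \right)} + \cos{\left(y \right)}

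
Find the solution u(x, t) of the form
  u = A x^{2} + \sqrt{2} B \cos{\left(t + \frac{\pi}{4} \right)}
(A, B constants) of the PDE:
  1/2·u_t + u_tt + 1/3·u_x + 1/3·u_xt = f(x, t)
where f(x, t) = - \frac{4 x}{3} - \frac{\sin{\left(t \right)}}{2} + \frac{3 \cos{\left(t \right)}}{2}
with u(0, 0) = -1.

Substitute the ansatz u = A x^{2} + \sqrt{2} B \cos{\left(t + \frac{\pi}{4} \right)} into the left-hand side.
Derivatives of the ansatz:
  u_t = - \sqrt{2} B \sin{\left(t + \frac{\pi}{4} \right)}
  u_tt = - \sqrt{2} B \cos{\left(t + \frac{\pi}{4} \right)}
  u_x = 2 A x
  u_xt = 0
Term by term:
  1/2·u_t = - \frac{\sqrt{2} B \sin{\left(t + \frac{\pi}{4} \right)}}{2}
  u_tt = - \sqrt{2} B \cos{\left(t + \frac{\pi}{4} \right)}
  1/3·u_x = \frac{2 A x}{3}
  1/3·u_xt = 0
So the left-hand side equals
  \frac{2 A x}{3} - \frac{\sqrt{2} B \sin{\left(t + \frac{\pi}{4} \right)}}{2} - \sqrt{2} B \cos{\left(t + \frac{\pi}{4} \right)}
This must equal f(x, t) identically; expanded, f = - \frac{4 x}{3} + \frac{\sqrt{2} \sin{\left(t + \frac{\pi}{4} \right)}}{2} + \sqrt{2} \cos{\left(t + \frac{\pi}{4} \right)}.
Matching coefficients of the independent functions:
  [x]:  \frac{2 A}{3} = - \frac{4}{3}
  [\sqrt{2} \sin{\left(t + \frac{\pi}{4} \right)}]:  - \frac{B}{2} = \frac{1}{2}
  [\sqrt{2} \cos{\left(t + \frac{\pi}{4} \right)}]:  - B = 1
Solving: A = -2, B = -1.
Check against the point condition:
  u(0, 0) = -1  ⟹  B = -1  ✓
Hence u(x, t) = - 2 x^{2} - \sqrt{2} \cos{\left(t + \frac{\pi}{4} \right)}.

Answer: u(x, t) = - 2 x^{2} - \sqrt{2} \cos{\left(t + \frac{\pi}{4} \right)}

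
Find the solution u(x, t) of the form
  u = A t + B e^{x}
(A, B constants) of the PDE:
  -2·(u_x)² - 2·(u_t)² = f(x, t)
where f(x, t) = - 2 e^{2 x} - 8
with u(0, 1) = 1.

Answer: u(x, t) = 2 t - e^{x}

Derivation:
Substitute the ansatz u = A t + B e^{x} into the left-hand side.
Derivatives of the ansatz:
  u_x = B e^{x}
  u_t = A
Term by term:
  -2·(u_x)² = - 2 B^{2} e^{2 x}
  -2·(u_t)² = - 2 A^{2}
So the left-hand side equals
  - 2 A^{2} - 2 B^{2} e^{2 x}
This must equal f(x, t) = - 2 e^{2 x} - 8 identically.
Matching coefficients of the independent functions:
  [constant term]:  - 2 A^{2} = -8
  [e^{2 x}]:  - 2 B^{2} = -2
These equations allow (A, B) = (-2, -1) or (-2, 1) or (2, -1) or (2, 1).
Impose the point condition(s):
  u(0, 1) = 1  ⟹  A + B = 1
Only A = 2, B = -1 satisfies everything.
Hence u(x, t) = 2 t - e^{x}.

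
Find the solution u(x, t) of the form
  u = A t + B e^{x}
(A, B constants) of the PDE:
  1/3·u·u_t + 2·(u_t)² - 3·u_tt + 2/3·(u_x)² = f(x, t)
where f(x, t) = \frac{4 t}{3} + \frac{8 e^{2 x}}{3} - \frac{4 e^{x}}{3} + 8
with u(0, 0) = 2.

Substitute the ansatz u = A t + B e^{x} into the left-hand side.
Derivatives of the ansatz:
  u_t = A
  u_tt = 0
  u_x = B e^{x}
Term by term:
  1/3·u·u_t = \frac{A^{2} t}{3} + \frac{A B e^{x}}{3}
  2·(u_t)² = 2 A^{2}
  -3·u_tt = 0
  2/3·(u_x)² = \frac{2 B^{2} e^{2 x}}{3}
So the left-hand side equals
  \frac{A^{2} t}{3} + 2 A^{2} + \frac{A B e^{x}}{3} + \frac{2 B^{2} e^{2 x}}{3}
This must equal f(x, t) = \frac{4 t}{3} + \frac{8 e^{2 x}}{3} - \frac{4 e^{x}}{3} + 8 identically.
Matching coefficients of the independent functions:
  [constant term]:  2 A^{2} = 8
  [t]:  \frac{A^{2}}{3} = \frac{4}{3}
  [e^{x}]:  \frac{A B}{3} = - \frac{4}{3}
  [e^{2 x}]:  \frac{2 B^{2}}{3} = \frac{8}{3}
These equations allow (A, B) = (-2, 2) or (2, -2).
Impose the point condition(s):
  u(0, 0) = 2  ⟹  B = 2
Only A = -2, B = 2 satisfies everything.
Hence u(x, t) = - 2 t + 2 e^{x}.

Answer: u(x, t) = - 2 t + 2 e^{x}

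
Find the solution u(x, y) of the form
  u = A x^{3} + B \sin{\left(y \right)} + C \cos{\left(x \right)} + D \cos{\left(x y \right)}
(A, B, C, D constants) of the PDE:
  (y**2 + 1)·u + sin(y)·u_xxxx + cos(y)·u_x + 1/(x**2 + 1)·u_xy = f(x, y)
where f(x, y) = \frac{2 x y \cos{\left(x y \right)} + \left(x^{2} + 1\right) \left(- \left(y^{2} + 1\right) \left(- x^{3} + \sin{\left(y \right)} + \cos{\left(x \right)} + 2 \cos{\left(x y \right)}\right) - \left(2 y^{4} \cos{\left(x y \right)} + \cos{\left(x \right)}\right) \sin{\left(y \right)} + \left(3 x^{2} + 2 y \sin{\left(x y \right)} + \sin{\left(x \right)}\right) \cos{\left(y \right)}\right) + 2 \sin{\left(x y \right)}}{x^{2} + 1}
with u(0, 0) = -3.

Substitute the ansatz u = A x^{3} + B \sin{\left(y \right)} + C \cos{\left(x \right)} + D \cos{\left(x y \right)} into the left-hand side.
Derivatives of the ansatz:
  u_xxxx = C \cos{\left(x \right)} + D y^{4} \cos{\left(x y \right)}
  u_x = 3 A x^{2} - C \sin{\left(x \right)} - D y \sin{\left(x y \right)}
  u_xy = - D x y \cos{\left(x y \right)} - D \sin{\left(x y \right)}
Term by term:
  (y**2 + 1)·u = A x^{3} y^{2} + A x^{3} + B y^{2} \sin{\left(y \right)} + B \sin{\left(y \right)} + C y^{2} \cos{\left(x \right)} + C \cos{\left(x \right)} + D y^{2} \cos{\left(x y \right)} + D \cos{\left(x y \right)}
  sin(y)·u_xxxx = C \sin{\left(y \right)} \cos{\left(x \right)} + D y^{4} \sin{\left(y \right)} \cos{\left(x y \right)}
  cos(y)·u_x = 3 A x^{2} \cos{\left(y \right)} - C \sin{\left(x \right)} \cos{\left(y \right)} - D y \sin{\left(x y \right)} \cos{\left(y \right)}
  1/(x**2 + 1)·u_xy = - \frac{D x y \cos{\left(x y \right)}}{x^{2} + 1} - \frac{D \sin{\left(x y \right)}}{x^{2} + 1}
So the left-hand side equals
  A x^{3} y^{2} + A x^{3} + 3 A x^{2} \cos{\left(y \right)} + B y^{2} \sin{\left(y \right)} + B \sin{\left(y \right)} + C y^{2} \cos{\left(x \right)} - C \sin{\left(x \right)} \cos{\left(y \right)} + C \sin{\left(y \right)} \cos{\left(x \right)} + C \cos{\left(x \right)} - \frac{D x y \cos{\left(x y \right)}}{x^{2} + 1} + D y^{4} \sin{\left(y \right)} \cos{\left(x y \right)} + D y^{2} \cos{\left(x y \right)} - D y \sin{\left(x y \right)} \cos{\left(y \right)} + D \cos{\left(x y \right)} - \frac{D \sin{\left(x y \right)}}{x^{2} + 1}
This must equal f(x, y) identically; expanded, f = x^{3} y^{2} + x^{3} + 3 x^{2} \cos{\left(y \right)} + \frac{2 x y \cos{\left(x y \right)}}{x^{2} + 1} - 2 y^{4} \sin{\left(y \right)} \cos{\left(x y \right)} - y^{2} \sin{\left(y \right)} - y^{2} \cos{\left(x \right)} - 2 y^{2} \cos{\left(x y \right)} + 2 y \sin{\left(x y \right)} \cos{\left(y \right)} + \sin{\left(x \right)} \cos{\left(y \right)} - \sin{\left(y \right)} \cos{\left(x \right)} - \sin{\left(y \right)} - \cos{\left(x \right)} - 2 \cos{\left(x y \right)} + \frac{2 \sin{\left(x y \right)}}{x^{2} + 1}.
Matching coefficients of the independent functions:
(each divided by its leading coefficient; functions giving the same equation are listed together)
  [x^{3}, x^{2} \cos{\left(y \right)}, x^{3} y^{2}]:  A - 1 = 0
  [y^{2} \sin{\left(y \right)}, \sin{\left(y \right)}]:  B + 1 = 0
  [y^{2} \cos{\left(x \right)}, \sin{\left(x \right)} \cos{\left(y \right)}, \sin{\left(y \right)} \cos{\left(x \right)}, …]:  C + 1 = 0
  [y^{2} \cos{\left(x y \right)}, \frac{\sin{\left(x y \right)}}{x^{2} + 1}, y \sin{\left(x y \right)} \cos{\left(y \right)}, …]:  D + 2 = 0
Solving: A = 1, B = -1, C = -1, D = -2.
Check against the point condition:
  u(0, 0) = -3  ⟹  C + D = -3  ✓
Hence u(x, y) = x^{3} - \sin{\left(y \right)} - \cos{\left(x \right)} - 2 \cos{\left(x y \right)}.

Answer: u(x, y) = x^{3} - \sin{\left(y \right)} - \cos{\left(x \right)} - 2 \cos{\left(x y \right)}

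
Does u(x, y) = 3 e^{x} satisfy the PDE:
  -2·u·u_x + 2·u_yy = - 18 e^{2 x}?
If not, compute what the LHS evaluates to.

Evaluate each term of the left-hand side for u = 3 e^{x}.
Derivatives:
  u_x = 3 e^{x}
  u_yy = 0
Terms:
  -2·u·u_x = - 18 e^{2 x}
  2·u_yy = 0
Sum: LHS = - 18 e^{2 x}
This is exactly the given right-hand side, so u is a solution.

Answer: Yes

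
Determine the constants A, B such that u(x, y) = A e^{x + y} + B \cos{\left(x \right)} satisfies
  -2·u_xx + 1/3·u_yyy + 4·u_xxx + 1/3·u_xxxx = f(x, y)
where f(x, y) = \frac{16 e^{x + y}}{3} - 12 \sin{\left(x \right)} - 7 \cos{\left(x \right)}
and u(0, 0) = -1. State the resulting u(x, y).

Substitute the ansatz u = A e^{x + y} + B \cos{\left(x \right)} into the left-hand side.
Derivatives of the ansatz:
  u_xx = A e^{x} e^{y} - B \cos{\left(x \right)}
  u_yyy = A e^{x} e^{y}
  u_xxx = A e^{x} e^{y} + B \sin{\left(x \right)}
  u_xxxx = A e^{x} e^{y} + B \cos{\left(x \right)}
Term by term:
  -2·u_xx = - 2 A e^{x} e^{y} + 2 B \cos{\left(x \right)}
  1/3·u_yyy = \frac{A e^{x} e^{y}}{3}
  4·u_xxx = 4 A e^{x} e^{y} + 4 B \sin{\left(x \right)}
  1/3·u_xxxx = \frac{A e^{x} e^{y}}{3} + \frac{B \cos{\left(x \right)}}{3}
So the left-hand side equals
  \frac{8 A e^{x} e^{y}}{3} + 4 B \sin{\left(x \right)} + \frac{7 B \cos{\left(x \right)}}{3}
This must equal f(x, y) identically; expanded, f = \frac{16 e^{x} e^{y}}{3} - 12 \sin{\left(x \right)} - 7 \cos{\left(x \right)}.
Matching coefficients of the independent functions:
  [e^{x} e^{y}]:  \frac{8 A}{3} = \frac{16}{3}
  [\sin{\left(x \right)}]:  4 B = -12
  [\cos{\left(x \right)}]:  \frac{7 B}{3} = -7
Solving: A = 2, B = -3.
Check against the point condition:
  u(0, 0) = -1  ⟹  A + B = -1  ✓
Hence u(x, y) = 2 e^{x + y} - 3 \cos{\left(x \right)}.

Answer: u(x, y) = 2 e^{x + y} - 3 \cos{\left(x \right)}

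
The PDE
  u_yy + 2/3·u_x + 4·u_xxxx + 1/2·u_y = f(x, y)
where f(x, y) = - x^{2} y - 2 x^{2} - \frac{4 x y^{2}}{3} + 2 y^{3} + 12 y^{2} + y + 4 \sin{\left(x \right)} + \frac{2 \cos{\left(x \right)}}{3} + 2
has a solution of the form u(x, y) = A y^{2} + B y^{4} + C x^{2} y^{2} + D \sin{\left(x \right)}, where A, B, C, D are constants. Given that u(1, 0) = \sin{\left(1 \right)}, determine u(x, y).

Substitute the ansatz u = A y^{2} + B y^{4} + C x^{2} y^{2} + D \sin{\left(x \right)} into the left-hand side.
Derivatives of the ansatz:
  u_yy = 2 A + 12 B y^{2} + 2 C x^{2}
  u_x = 2 C x y^{2} + D \cos{\left(x \right)}
  u_xxxx = D \sin{\left(x \right)}
  u_y = 2 A y + 4 B y^{3} + 2 C x^{2} y
Term by term:
  u_yy = 2 A + 12 B y^{2} + 2 C x^{2}
  2/3·u_x = \frac{4 C x y^{2}}{3} + \frac{2 D \cos{\left(x \right)}}{3}
  4·u_xxxx = 4 D \sin{\left(x \right)}
  1/2·u_y = A y + 2 B y^{3} + C x^{2} y
So the left-hand side equals
  A y + 2 A + 2 B y^{3} + 12 B y^{2} + C x^{2} y + 2 C x^{2} + \frac{4 C x y^{2}}{3} + 4 D \sin{\left(x \right)} + \frac{2 D \cos{\left(x \right)}}{3}
This must equal f(x, y) = - x^{2} y - 2 x^{2} - \frac{4 x y^{2}}{3} + 2 y^{3} + 12 y^{2} + y + 4 \sin{\left(x \right)} + \frac{2 \cos{\left(x \right)}}{3} + 2 identically.
Matching coefficients of the independent functions:
  [constant term]:  2 A = 2
  [x^{2}]:  2 C = -2
  [y]:  A = 1
  [y^{2}]:  12 B = 12
  [y^{3}]:  2 B = 2
  [x y^{2}]:  \frac{4 C}{3} = - \frac{4}{3}
  [x^{2} y]:  C = -1
  [\sin{\left(x \right)}]:  4 D = 4
  [\cos{\left(x \right)}]:  \frac{2 D}{3} = \frac{2}{3}
Solving: A = 1, B = 1, C = -1, D = 1.
Check against the point condition:
  u(1, 0) = \sin{\left(1 \right)}  ⟹  D \sin{\left(1 \right)} = \sin{\left(1 \right)}  ✓
Hence u(x, y) = - x^{2} y^{2} + y^{4} + y^{2} + \sin{\left(x \right)}.

Answer: u(x, y) = - x^{2} y^{2} + y^{4} + y^{2} + \sin{\left(x \right)}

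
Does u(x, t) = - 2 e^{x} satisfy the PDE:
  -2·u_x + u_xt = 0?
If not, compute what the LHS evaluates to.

Evaluate each term of the left-hand side for u = - 2 e^{x}.
Derivatives:
  u_x = - 2 e^{x}
  u_xt = 0
Terms:
  -2·u_x = 4 e^{x}
  u_xt = 0
Sum: LHS = 4 e^{x}
Given right-hand side: 0. Difference LHS − RHS = 4 e^{x} ≠ 0, so u is not a solution.

Answer: No, the LHS evaluates to 4 e^{x}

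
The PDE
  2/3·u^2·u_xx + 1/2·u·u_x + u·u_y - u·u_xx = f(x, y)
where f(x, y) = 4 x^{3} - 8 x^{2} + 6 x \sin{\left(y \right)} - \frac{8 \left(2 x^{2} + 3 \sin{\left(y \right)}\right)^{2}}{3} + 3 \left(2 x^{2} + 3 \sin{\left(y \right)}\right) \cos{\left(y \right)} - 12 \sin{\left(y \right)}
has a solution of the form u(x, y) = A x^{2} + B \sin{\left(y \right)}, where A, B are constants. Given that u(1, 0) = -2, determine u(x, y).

Substitute the ansatz u = A x^{2} + B \sin{\left(y \right)} into the left-hand side.
Derivatives of the ansatz:
  u_xx = 2 A
  u_x = 2 A x
  u_y = B \cos{\left(y \right)}
Term by term:
  2/3·u^2·u_xx = \frac{4 A^{3} x^{4}}{3} + \frac{8 A^{2} B x^{2} \sin{\left(y \right)}}{3} + \frac{4 A B^{2} \sin^{2}{\left(y \right)}}{3}
  1/2·u·u_x = A^{2} x^{3} + A B x \sin{\left(y \right)}
  u·u_y = A B x^{2} \cos{\left(y \right)} + B^{2} \sin{\left(y \right)} \cos{\left(y \right)}
  -u·u_xx = - 2 A^{2} x^{2} - 2 A B \sin{\left(y \right)}
So the left-hand side equals
  \frac{4 A^{3} x^{4}}{3} + \frac{8 A^{2} B x^{2} \sin{\left(y \right)}}{3} + A^{2} x^{3} - 2 A^{2} x^{2} + \frac{4 A B^{2} \sin^{2}{\left(y \right)}}{3} + A B x^{2} \cos{\left(y \right)} + A B x \sin{\left(y \right)} - 2 A B \sin{\left(y \right)} + B^{2} \sin{\left(y \right)} \cos{\left(y \right)}
This must equal f(x, y) identically; expanded, f = - \frac{32 x^{4}}{3} + 4 x^{3} - 32 x^{2} \sin{\left(y \right)} + 6 x^{2} \cos{\left(y \right)} - 8 x^{2} + 6 x \sin{\left(y \right)} - 24 \sin^{2}{\left(y \right)} + 9 \sin{\left(y \right)} \cos{\left(y \right)} - 12 \sin{\left(y \right)}.
Matching coefficients of the independent functions:
  [x^{2}]:  - 2 A^{2} = -8
  [x^{3}]:  A^{2} = 4
  [x^{4}]:  \frac{4 A^{3}}{3} = - \frac{32}{3}
  [x \sin{\left(y \right)}, x^{2} \cos{\left(y \right)}]:  A B = 6
  [x^{2} \sin{\left(y \right)}]:  \frac{8 A^{2} B}{3} = -32
  [\sin{\left(y \right)} \cos{\left(y \right)}]:  B^{2} = 9
  [\sin{\left(y \right)}]:  - 2 A B = -12
  [\sin^{2}{\left(y \right)}]:  \frac{4 A B^{2}}{3} = -24
Solving: A = -2, B = -3.
Check against the point condition:
  u(1, 0) = -2  ⟹  A = -2  ✓
Hence u(x, y) = - 2 x^{2} - 3 \sin{\left(y \right)}.

Answer: u(x, y) = - 2 x^{2} - 3 \sin{\left(y \right)}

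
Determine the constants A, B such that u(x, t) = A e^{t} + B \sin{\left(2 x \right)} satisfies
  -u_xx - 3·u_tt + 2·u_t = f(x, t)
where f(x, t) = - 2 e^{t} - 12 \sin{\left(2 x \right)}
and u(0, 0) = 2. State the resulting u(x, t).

Substitute the ansatz u = A e^{t} + B \sin{\left(2 x \right)} into the left-hand side.
Derivatives of the ansatz:
  u_xx = - 4 B \sin{\left(2 x \right)}
  u_tt = A e^{t}
  u_t = A e^{t}
Term by term:
  -u_xx = 4 B \sin{\left(2 x \right)}
  -3·u_tt = - 3 A e^{t}
  2·u_t = 2 A e^{t}
So the left-hand side equals
  - A e^{t} + 4 B \sin{\left(2 x \right)}
This must equal f(x, t) = - 2 e^{t} - 12 \sin{\left(2 x \right)} identically.
Matching coefficients of the independent functions:
  [e^{t}]:  - A = -2
  [\sin{\left(2 x \right)}]:  4 B = -12
Solving: A = 2, B = -3.
Check against the point condition:
  u(0, 0) = 2  ⟹  A = 2  ✓
Hence u(x, t) = 2 e^{t} - 3 \sin{\left(2 x \right)}.

Answer: u(x, t) = 2 e^{t} - 3 \sin{\left(2 x \right)}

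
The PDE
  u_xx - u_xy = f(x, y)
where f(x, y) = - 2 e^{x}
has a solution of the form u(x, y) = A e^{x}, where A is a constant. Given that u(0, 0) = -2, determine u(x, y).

Substitute the ansatz u = A e^{x} into the left-hand side.
Derivatives of the ansatz:
  u_xx = A e^{x}
  u_xy = 0
Term by term:
  u_xx = A e^{x}
  -u_xy = 0
So the left-hand side equals
  A e^{x}
This must equal f(x, y) = - 2 e^{x} identically.
Matching coefficients of the independent functions:
  [e^{x}]:  A = -2
Solving: A = -2.
Check against the point condition:
  u(0, 0) = -2  ⟹  A = -2  ✓
Hence u(x, y) = - 2 e^{x}.

Answer: u(x, y) = - 2 e^{x}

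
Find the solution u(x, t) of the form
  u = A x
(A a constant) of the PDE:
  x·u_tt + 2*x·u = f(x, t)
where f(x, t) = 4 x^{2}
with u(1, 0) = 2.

Answer: u(x, t) = 2 x

Derivation:
Substitute the ansatz u = A x into the left-hand side.
Derivatives of the ansatz:
  u_tt = 0
Term by term:
  x·u_tt = 0
  2*x·u = 2 A x^{2}
So the left-hand side equals
  2 A x^{2}
This must equal f(x, t) = 4 x^{2} identically.
Matching coefficients of the independent functions:
  [x^{2}]:  2 A = 4
Solving: A = 2.
Check against the point condition:
  u(1, 0) = 2  ⟹  A = 2  ✓
Hence u(x, t) = 2 x.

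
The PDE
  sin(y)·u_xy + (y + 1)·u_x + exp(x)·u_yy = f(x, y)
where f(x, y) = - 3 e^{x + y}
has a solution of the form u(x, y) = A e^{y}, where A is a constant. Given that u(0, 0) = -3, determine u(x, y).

Answer: u(x, y) = - 3 e^{y}

Derivation:
Substitute the ansatz u = A e^{y} into the left-hand side.
Derivatives of the ansatz:
  u_xy = 0
  u_x = 0
  u_yy = A e^{y}
Term by term:
  sin(y)·u_xy = 0
  (y + 1)·u_x = 0
  exp(x)·u_yy = A e^{x} e^{y}
So the left-hand side equals
  A e^{x} e^{y}
This must equal f(x, y) identically; expanded, f = - 3 e^{x} e^{y}.
Matching coefficients of the independent functions:
  [e^{x} e^{y}]:  A = -3
Solving: A = -3.
Check against the point condition:
  u(0, 0) = -3  ⟹  A = -3  ✓
Hence u(x, y) = - 3 e^{y}.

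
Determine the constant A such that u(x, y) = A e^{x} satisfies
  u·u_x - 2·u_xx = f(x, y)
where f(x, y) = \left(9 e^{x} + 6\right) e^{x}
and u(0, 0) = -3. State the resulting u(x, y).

Answer: u(x, y) = - 3 e^{x}

Derivation:
Substitute the ansatz u = A e^{x} into the left-hand side.
Derivatives of the ansatz:
  u_x = A e^{x}
  u_xx = A e^{x}
Term by term:
  u·u_x = A^{2} e^{2 x}
  -2·u_xx = - 2 A e^{x}
So the left-hand side equals
  A^{2} e^{2 x} - 2 A e^{x}
This must equal f(x, y) = \left(9 e^{x} + 6\right) e^{x} identically.
Matching coefficients of the independent functions:
  [e^{x}]:  - 2 A = 6
  [e^{2 x}]:  A^{2} = 9
Solving: A = -3.
Check against the point condition:
  u(0, 0) = -3  ⟹  A = -3  ✓
Hence u(x, y) = - 3 e^{x}.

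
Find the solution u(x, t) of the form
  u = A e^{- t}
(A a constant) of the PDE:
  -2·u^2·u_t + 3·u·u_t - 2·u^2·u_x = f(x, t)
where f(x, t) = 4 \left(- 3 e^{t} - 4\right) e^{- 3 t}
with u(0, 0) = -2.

Substitute the ansatz u = A e^{- t} into the left-hand side.
Derivatives of the ansatz:
  u_t = - A e^{- t}
  u_x = 0
Term by term:
  -2·u^2·u_t = 2 A^{3} e^{- 3 t}
  3·u·u_t = - 3 A^{2} e^{- 2 t}
  -2·u^2·u_x = 0
So the left-hand side equals
  2 A^{3} e^{- 3 t} - 3 A^{2} e^{- 2 t}
This must equal f(x, t) identically; expanded, f = - 12 e^{- 2 t} - 16 e^{- 3 t}.
Matching coefficients of the independent functions:
  [e^{- 3 t}]:  2 A^{3} = -16
  [e^{- 2 t}]:  - 3 A^{2} = -12
Solving: A = -2.
Check against the point condition:
  u(0, 0) = -2  ⟹  A = -2  ✓
Hence u(x, t) = - 2 e^{- t}.

Answer: u(x, t) = - 2 e^{- t}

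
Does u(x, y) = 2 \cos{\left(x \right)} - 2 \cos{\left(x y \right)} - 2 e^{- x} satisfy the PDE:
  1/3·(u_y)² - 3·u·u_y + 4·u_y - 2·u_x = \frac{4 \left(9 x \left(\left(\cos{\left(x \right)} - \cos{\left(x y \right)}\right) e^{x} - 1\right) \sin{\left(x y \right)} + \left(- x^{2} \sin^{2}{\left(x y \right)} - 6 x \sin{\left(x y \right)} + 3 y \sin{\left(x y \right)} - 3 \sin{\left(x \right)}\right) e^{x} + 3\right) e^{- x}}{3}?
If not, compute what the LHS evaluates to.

Answer: No, the LHS evaluates to \frac{4 \left(9 x \left(\left(- \cos{\left(x \right)} + \cos{\left(x y \right)}\right) e^{x} + 1\right) \sin{\left(x y \right)} + \left(x^{2} \sin^{2}{\left(x y \right)} + 6 x \sin{\left(x y \right)} - 3 y \sin{\left(x y \right)} + 3 \sin{\left(x \right)}\right) e^{x} - 3\right) e^{- x}}{3}

Derivation:
Evaluate each term of the left-hand side for u = 2 \cos{\left(x \right)} - 2 \cos{\left(x y \right)} - 2 e^{- x}.
Derivatives:
  u_y = 2 x \sin{\left(x y \right)}
  u_x = 2 y \sin{\left(x y \right)} - 2 \sin{\left(x \right)} + 2 e^{- x}
Terms:
  1/3·(u_y)² = \frac{4 x^{2} \sin^{2}{\left(x y \right)}}{3}
  -3·u·u_y = 12 x \left(\left(- \cos{\left(x \right)} + \cos{\left(x y \right)}\right) e^{x} + 1\right) e^{- x} \sin{\left(x y \right)}
  4·u_y = 8 x \sin{\left(x y \right)}
  -2·u_x = - 4 y \sin{\left(x y \right)} + 4 \sin{\left(x \right)} - 4 e^{- x}
Sum: LHS = \frac{4 \left(9 x \left(\left(- \cos{\left(x \right)} + \cos{\left(x y \right)}\right) e^{x} + 1\right) \sin{\left(x y \right)} + \left(x^{2} \sin^{2}{\left(x y \right)} + 6 x \sin{\left(x y \right)} - 3 y \sin{\left(x y \right)} + 3 \sin{\left(x \right)}\right) e^{x} - 3\right) e^{- x}}{3}
Given right-hand side: \frac{4 \left(9 x \left(\left(\cos{\left(x \right)} - \cos{\left(x y \right)}\right) e^{x} - 1\right) \sin{\left(x y \right)} + \left(- x^{2} \sin^{2}{\left(x y \right)} - 6 x \sin{\left(x y \right)} + 3 y \sin{\left(x y \right)} - 3 \sin{\left(x \right)}\right) e^{x} + 3\right) e^{- x}}{3}. Difference LHS − RHS = \frac{8 \left(- 9 x \left(\left(\cos{\left(x \right)} - \cos{\left(x y \right)}\right) e^{x} - 1\right) \sin{\left(x y \right)} + \left(x^{2} \sin^{2}{\left(x y \right)} + 6 x \sin{\left(x y \right)} - 3 y \sin{\left(x y \right)} + 3 \sin{\left(x \right)}\right) e^{x} - 3\right) e^{- x}}{3} ≠ 0, so u is not a solution.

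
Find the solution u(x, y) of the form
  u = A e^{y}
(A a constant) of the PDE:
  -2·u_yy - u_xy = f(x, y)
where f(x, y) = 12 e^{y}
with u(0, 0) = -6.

Substitute the ansatz u = A e^{y} into the left-hand side.
Derivatives of the ansatz:
  u_yy = A e^{y}
  u_xy = 0
Term by term:
  -2·u_yy = - 2 A e^{y}
  -u_xy = 0
So the left-hand side equals
  - 2 A e^{y}
This must equal f(x, y) = 12 e^{y} identically.
Matching coefficients of the independent functions:
  [e^{y}]:  - 2 A = 12
Solving: A = -6.
Check against the point condition:
  u(0, 0) = -6  ⟹  A = -6  ✓
Hence u(x, y) = - 6 e^{y}.

Answer: u(x, y) = - 6 e^{y}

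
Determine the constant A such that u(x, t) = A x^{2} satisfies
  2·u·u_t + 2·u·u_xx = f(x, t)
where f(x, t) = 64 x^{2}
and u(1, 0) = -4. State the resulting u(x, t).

Answer: u(x, t) = - 4 x^{2}

Derivation:
Substitute the ansatz u = A x^{2} into the left-hand side.
Derivatives of the ansatz:
  u_t = 0
  u_xx = 2 A
Term by term:
  2·u·u_t = 0
  2·u·u_xx = 4 A^{2} x^{2}
So the left-hand side equals
  4 A^{2} x^{2}
This must equal f(x, t) = 64 x^{2} identically.
Matching coefficients of the independent functions:
  [x^{2}]:  4 A^{2} = 64
These equations allow (A) = (-4) or (4).
Impose the point condition(s):
  u(1, 0) = -4  ⟹  A = -4
Only A = -4 satisfies everything.
Hence u(x, t) = - 4 x^{2}.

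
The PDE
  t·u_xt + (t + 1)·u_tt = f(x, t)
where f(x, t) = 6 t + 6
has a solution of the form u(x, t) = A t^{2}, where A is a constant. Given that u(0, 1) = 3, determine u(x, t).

Substitute the ansatz u = A t^{2} into the left-hand side.
Derivatives of the ansatz:
  u_xt = 0
  u_tt = 2 A
Term by term:
  t·u_xt = 0
  (t + 1)·u_tt = 2 A t + 2 A
So the left-hand side equals
  2 A t + 2 A
This must equal f(x, t) = 6 t + 6 identically.
Matching coefficients of the independent functions:
  [constant term, t]:  2 A = 6
Solving: A = 3.
Check against the point condition:
  u(0, 1) = 3  ⟹  A = 3  ✓
Hence u(x, t) = 3 t^{2}.

Answer: u(x, t) = 3 t^{2}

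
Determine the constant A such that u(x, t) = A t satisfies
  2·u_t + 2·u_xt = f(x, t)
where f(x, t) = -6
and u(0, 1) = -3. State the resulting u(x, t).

Substitute the ansatz u = A t into the left-hand side.
Derivatives of the ansatz:
  u_t = A
  u_xt = 0
Term by term:
  2·u_t = 2 A
  2·u_xt = 0
So the left-hand side equals
  2 A
This must equal f(x, t) = -6 identically.
Matching coefficients of the independent functions:
  [constant term]:  2 A = -6
Solving: A = -3.
Check against the point condition:
  u(0, 1) = -3  ⟹  A = -3  ✓
Hence u(x, t) = - 3 t.

Answer: u(x, t) = - 3 t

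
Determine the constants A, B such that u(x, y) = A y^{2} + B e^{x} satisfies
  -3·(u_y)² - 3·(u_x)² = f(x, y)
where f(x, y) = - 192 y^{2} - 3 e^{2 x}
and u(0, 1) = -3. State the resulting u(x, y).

Substitute the ansatz u = A y^{2} + B e^{x} into the left-hand side.
Derivatives of the ansatz:
  u_y = 2 A y
  u_x = B e^{x}
Term by term:
  -3·(u_y)² = - 12 A^{2} y^{2}
  -3·(u_x)² = - 3 B^{2} e^{2 x}
So the left-hand side equals
  - 12 A^{2} y^{2} - 3 B^{2} e^{2 x}
This must equal f(x, y) = - 192 y^{2} - 3 e^{2 x} identically.
Matching coefficients of the independent functions:
  [y^{2}]:  - 12 A^{2} = -192
  [e^{2 x}]:  - 3 B^{2} = -3
These equations allow (A, B) = (-4, -1) or (-4, 1) or (4, -1) or (4, 1).
Impose the point condition(s):
  u(0, 1) = -3  ⟹  A + B = -3
Only A = -4, B = 1 satisfies everything.
Hence u(x, y) = - 4 y^{2} + e^{x}.

Answer: u(x, y) = - 4 y^{2} + e^{x}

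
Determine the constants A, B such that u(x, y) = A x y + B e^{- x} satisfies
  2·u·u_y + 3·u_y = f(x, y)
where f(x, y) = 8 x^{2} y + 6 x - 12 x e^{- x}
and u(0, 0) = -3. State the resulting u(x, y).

Answer: u(x, y) = 2 x y - 3 e^{- x}

Derivation:
Substitute the ansatz u = A x y + B e^{- x} into the left-hand side.
Derivatives of the ansatz:
  u_y = A x
Term by term:
  2·u·u_y = 2 A^{2} x^{2} y + 2 A B x e^{- x}
  3·u_y = 3 A x
So the left-hand side equals
  2 A^{2} x^{2} y + 2 A B x e^{- x} + 3 A x
This must equal f(x, y) = 8 x^{2} y + 6 x - 12 x e^{- x} identically.
Matching coefficients of the independent functions:
  [x]:  3 A = 6
  [x e^{- x}]:  2 A B = -12
  [x^{2} y]:  2 A^{2} = 8
Solving: A = 2, B = -3.
Check against the point condition:
  u(0, 0) = -3  ⟹  B = -3  ✓
Hence u(x, y) = 2 x y - 3 e^{- x}.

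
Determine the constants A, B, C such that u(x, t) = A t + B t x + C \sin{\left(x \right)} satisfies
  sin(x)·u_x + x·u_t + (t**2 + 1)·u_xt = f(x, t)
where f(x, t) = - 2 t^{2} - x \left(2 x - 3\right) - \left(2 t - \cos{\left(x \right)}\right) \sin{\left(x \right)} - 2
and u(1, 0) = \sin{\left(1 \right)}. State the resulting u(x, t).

Answer: u(x, t) = - 2 t x + 3 t + \sin{\left(x \right)}

Derivation:
Substitute the ansatz u = A t + B t x + C \sin{\left(x \right)} into the left-hand side.
Derivatives of the ansatz:
  u_x = B t + C \cos{\left(x \right)}
  u_t = A + B x
  u_xt = B
Term by term:
  sin(x)·u_x = B t \sin{\left(x \right)} + C \sin{\left(x \right)} \cos{\left(x \right)}
  x·u_t = A x + B x^{2}
  (t**2 + 1)·u_xt = B t^{2} + B
So the left-hand side equals
  A x + B t^{2} + B t \sin{\left(x \right)} + B x^{2} + B + C \sin{\left(x \right)} \cos{\left(x \right)}
This must equal f(x, t) identically; expanded, f = - 2 t^{2} - 2 t \sin{\left(x \right)} - 2 x^{2} + 3 x + \sin{\left(x \right)} \cos{\left(x \right)} - 2.
Matching coefficients of the independent functions:
  [constant term, t^{2}, x^{2}, t \sin{\left(x \right)}]:  B = -2
  [x]:  A = 3
  [\sin{\left(x \right)} \cos{\left(x \right)}]:  C = 1
Solving: A = 3, B = -2, C = 1.
Check against the point condition:
  u(1, 0) = \sin{\left(1 \right)}  ⟹  C \sin{\left(1 \right)} = \sin{\left(1 \right)}  ✓
Hence u(x, t) = - 2 t x + 3 t + \sin{\left(x \right)}.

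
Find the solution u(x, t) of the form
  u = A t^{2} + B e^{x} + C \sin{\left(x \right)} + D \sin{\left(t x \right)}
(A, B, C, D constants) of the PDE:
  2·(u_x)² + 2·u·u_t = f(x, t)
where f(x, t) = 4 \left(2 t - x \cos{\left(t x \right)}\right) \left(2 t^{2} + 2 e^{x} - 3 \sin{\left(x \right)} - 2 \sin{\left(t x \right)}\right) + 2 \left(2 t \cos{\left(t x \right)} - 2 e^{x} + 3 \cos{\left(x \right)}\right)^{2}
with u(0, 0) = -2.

Substitute the ansatz u = A t^{2} + B e^{x} + C \sin{\left(x \right)} + D \sin{\left(t x \right)} into the left-hand side.
Derivatives of the ansatz:
  u_x = B e^{x} + C \cos{\left(x \right)} + D t \cos{\left(t x \right)}
  u_t = 2 A t + D x \cos{\left(t x \right)}
Term by term:
  2·(u_x)² = 2 B^{2} e^{2 x} + 4 B C e^{x} \cos{\left(x \right)} + 4 B D t e^{x} \cos{\left(t x \right)} + 2 C^{2} \cos^{2}{\left(x \right)} + 4 C D t \cos{\left(x \right)} \cos{\left(t x \right)} + 2 D^{2} t^{2} \cos^{2}{\left(t x \right)}
  2·u·u_t = 4 A^{2} t^{3} + 4 A B t e^{x} + 4 A C t \sin{\left(x \right)} + 2 A D t^{2} x \cos{\left(t x \right)} + 4 A D t \sin{\left(t x \right)} + 2 B D x e^{x} \cos{\left(t x \right)} + 2 C D x \sin{\left(x \right)} \cos{\left(t x \right)} + 2 D^{2} x \sin{\left(t x \right)} \cos{\left(t x \right)}
So the left-hand side equals
  4 A^{2} t^{3} + 4 A B t e^{x} + 4 A C t \sin{\left(x \right)} + 2 A D t^{2} x \cos{\left(t x \right)} + 4 A D t \sin{\left(t x \right)} + 2 B^{2} e^{2 x} + 4 B C e^{x} \cos{\left(x \right)} + 4 B D t e^{x} \cos{\left(t x \right)} + 2 B D x e^{x} \cos{\left(t x \right)} + 2 C^{2} \cos^{2}{\left(x \right)} + 4 C D t \cos{\left(x \right)} \cos{\left(t x \right)} + 2 C D x \sin{\left(x \right)} \cos{\left(t x \right)} + 2 D^{2} t^{2} \cos^{2}{\left(t x \right)} + 2 D^{2} x \sin{\left(t x \right)} \cos{\left(t x \right)}
This must equal f(x, t) identically; expanded, f = 16 t^{3} - 8 t^{2} x \cos{\left(t x \right)} + 8 t^{2} \cos^{2}{\left(t x \right)} - 16 t e^{x} \cos{\left(t x \right)} + 16 t e^{x} - 24 t \sin{\left(x \right)} - 16 t \sin{\left(t x \right)} + 24 t \cos{\left(x \right)} \cos{\left(t x \right)} - 8 x e^{x} \cos{\left(t x \right)} + 12 x \sin{\left(x \right)} \cos{\left(t x \right)} + 8 x \sin{\left(t x \right)} \cos{\left(t x \right)} + 8 e^{2 x} - 24 e^{x} \cos{\left(x \right)} + 18 \cos^{2}{\left(x \right)}.
Matching coefficients of the independent functions:
  [t^{3}]:  4 A^{2} = 16
  [t e^{x}]:  4 A B = 16
  [t \sin{\left(x \right)}]:  4 A C = -24
  [t \sin{\left(t x \right)}]:  4 A D = -16
  [t^{2} \cos^{2}{\left(t x \right)}, x \sin{\left(t x \right)} \cos{\left(t x \right)}]:  2 D^{2} = 8
  [e^{x} \cos{\left(x \right)}]:  4 B C = -24
  [t e^{x} \cos{\left(t x \right)}]:  4 B D = -16
  [t \cos{\left(x \right)} \cos{\left(t x \right)}]:  4 C D = 24
  [t^{2} x \cos{\left(t x \right)}]:  2 A D = -8
  [x e^{x} \cos{\left(t x \right)}]:  2 B D = -8
  [x \sin{\left(x \right)} \cos{\left(t x \right)}]:  2 C D = 12
  [e^{2 x}]:  2 B^{2} = 8
  [\cos^{2}{\left(x \right)}]:  2 C^{2} = 18
These equations allow (A, B, C, D) = (-2, -2, 3, 2) or (2, 2, -3, -2).
Impose the point condition(s):
  u(0, 0) = -2  ⟹  B = -2
Only A = -2, B = -2, C = 3, D = 2 satisfies everything.
Hence u(x, t) = - 2 t^{2} - 2 e^{x} + 3 \sin{\left(x \right)} + 2 \sin{\left(t x \right)}.

Answer: u(x, t) = - 2 t^{2} - 2 e^{x} + 3 \sin{\left(x \right)} + 2 \sin{\left(t x \right)}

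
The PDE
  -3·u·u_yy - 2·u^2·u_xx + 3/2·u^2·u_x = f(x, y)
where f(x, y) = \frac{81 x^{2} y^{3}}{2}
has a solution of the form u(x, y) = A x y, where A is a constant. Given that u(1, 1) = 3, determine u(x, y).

Answer: u(x, y) = 3 x y

Derivation:
Substitute the ansatz u = A x y into the left-hand side.
Derivatives of the ansatz:
  u_yy = 0
  u_xx = 0
  u_x = A y
Term by term:
  -3·u·u_yy = 0
  -2·u^2·u_xx = 0
  3/2·u^2·u_x = \frac{3 A^{3} x^{2} y^{3}}{2}
So the left-hand side equals
  \frac{3 A^{3} x^{2} y^{3}}{2}
This must equal f(x, y) = \frac{81 x^{2} y^{3}}{2} identically.
Matching coefficients of the independent functions:
  [x^{2} y^{3}]:  \frac{3 A^{3}}{2} = \frac{81}{2}
Solving: A = 3.
Check against the point condition:
  u(1, 1) = 3  ⟹  A = 3  ✓
Hence u(x, y) = 3 x y.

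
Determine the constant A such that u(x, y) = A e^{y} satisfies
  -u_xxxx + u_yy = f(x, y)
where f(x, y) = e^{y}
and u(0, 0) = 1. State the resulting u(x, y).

Answer: u(x, y) = e^{y}

Derivation:
Substitute the ansatz u = A e^{y} into the left-hand side.
Derivatives of the ansatz:
  u_xxxx = 0
  u_yy = A e^{y}
Term by term:
  -u_xxxx = 0
  u_yy = A e^{y}
So the left-hand side equals
  A e^{y}
This must equal f(x, y) = e^{y} identically.
Matching coefficients of the independent functions:
  [e^{y}]:  A = 1
Solving: A = 1.
Check against the point condition:
  u(0, 0) = 1  ⟹  A = 1  ✓
Hence u(x, y) = e^{y}.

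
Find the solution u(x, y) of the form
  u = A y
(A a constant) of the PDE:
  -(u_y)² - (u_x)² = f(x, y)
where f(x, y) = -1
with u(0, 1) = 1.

Substitute the ansatz u = A y into the left-hand side.
Derivatives of the ansatz:
  u_y = A
  u_x = 0
Term by term:
  -(u_y)² = - A^{2}
  -(u_x)² = 0
So the left-hand side equals
  - A^{2}
This must equal f(x, y) = -1 identically.
Matching coefficients of the independent functions:
  [constant term]:  - A^{2} = -1
These equations allow (A) = (-1) or (1).
Impose the point condition(s):
  u(0, 1) = 1  ⟹  A = 1
Only A = 1 satisfies everything.
Hence u(x, y) = y.

Answer: u(x, y) = y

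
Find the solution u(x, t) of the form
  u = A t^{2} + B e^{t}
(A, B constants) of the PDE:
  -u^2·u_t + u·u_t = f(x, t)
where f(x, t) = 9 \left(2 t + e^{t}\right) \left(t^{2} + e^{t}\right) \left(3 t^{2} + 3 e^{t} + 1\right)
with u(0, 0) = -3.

Substitute the ansatz u = A t^{2} + B e^{t} into the left-hand side.
Derivatives of the ansatz:
  u_t = 2 A t + B e^{t}
Term by term:
  -u^2·u_t = - 2 A^{3} t^{5} - A^{2} B t^{4} e^{t} - 4 A^{2} B t^{3} e^{t} - 2 A B^{2} t^{2} e^{2 t} - 2 A B^{2} t e^{2 t} - B^{3} e^{3 t}
  u·u_t = 2 A^{2} t^{3} + A B t^{2} e^{t} + 2 A B t e^{t} + B^{2} e^{2 t}
So the left-hand side equals
  - 2 A^{3} t^{5} - A^{2} B t^{4} e^{t} - 4 A^{2} B t^{3} e^{t} + 2 A^{2} t^{3} - 2 A B^{2} t^{2} e^{2 t} - 2 A B^{2} t e^{2 t} + A B t^{2} e^{t} + 2 A B t e^{t} - B^{3} e^{3 t} + B^{2} e^{2 t}
This must equal f(x, t) identically; expanded, f = 54 t^{5} + 27 t^{4} e^{t} + 108 t^{3} e^{t} + 18 t^{3} + 54 t^{2} e^{2 t} + 9 t^{2} e^{t} + 54 t e^{2 t} + 18 t e^{t} + 27 e^{3 t} + 9 e^{2 t}.
Matching coefficients of the independent functions:
  [t^{3}]:  2 A^{2} = 18
  [t^{5}]:  - 2 A^{3} = 54
  [t e^{t}]:  2 A B = 18
  [t e^{2 t}, t^{2} e^{2 t}]:  - 2 A B^{2} = 54
  [t^{2} e^{t}]:  A B = 9
  [t^{3} e^{t}]:  - 4 A^{2} B = 108
  [t^{4} e^{t}]:  - A^{2} B = 27
  [e^{2 t}]:  B^{2} = 9
  [e^{3 t}]:  - B^{3} = 27
Solving: A = -3, B = -3.
Check against the point condition:
  u(0, 0) = -3  ⟹  B = -3  ✓
Hence u(x, t) = - 3 t^{2} - 3 e^{t}.

Answer: u(x, t) = - 3 t^{2} - 3 e^{t}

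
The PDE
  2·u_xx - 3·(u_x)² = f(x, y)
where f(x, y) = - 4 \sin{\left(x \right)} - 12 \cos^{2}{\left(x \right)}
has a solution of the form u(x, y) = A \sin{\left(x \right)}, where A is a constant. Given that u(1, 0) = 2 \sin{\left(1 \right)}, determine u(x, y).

Substitute the ansatz u = A \sin{\left(x \right)} into the left-hand side.
Derivatives of the ansatz:
  u_xx = - A \sin{\left(x \right)}
  u_x = A \cos{\left(x \right)}
Term by term:
  2·u_xx = - 2 A \sin{\left(x \right)}
  -3·(u_x)² = - 3 A^{2} \cos^{2}{\left(x \right)}
So the left-hand side equals
  - 3 A^{2} \cos^{2}{\left(x \right)} - 2 A \sin{\left(x \right)}
This must equal f(x, y) = - 4 \sin{\left(x \right)} - 12 \cos^{2}{\left(x \right)} identically.
Matching coefficients of the independent functions:
  [\sin{\left(x \right)}]:  - 2 A = -4
  [\cos^{2}{\left(x \right)}]:  - 3 A^{2} = -12
Solving: A = 2.
Check against the point condition:
  u(1, 0) = 2 \sin{\left(1 \right)}  ⟹  A \sin{\left(1 \right)} = 2 \sin{\left(1 \right)}  ✓
Hence u(x, y) = 2 \sin{\left(x \right)}.

Answer: u(x, y) = 2 \sin{\left(x \right)}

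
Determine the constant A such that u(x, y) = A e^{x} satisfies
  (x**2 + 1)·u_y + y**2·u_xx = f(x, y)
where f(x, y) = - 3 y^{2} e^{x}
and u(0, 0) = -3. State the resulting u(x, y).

Answer: u(x, y) = - 3 e^{x}

Derivation:
Substitute the ansatz u = A e^{x} into the left-hand side.
Derivatives of the ansatz:
  u_y = 0
  u_xx = A e^{x}
Term by term:
  (x**2 + 1)·u_y = 0
  y**2·u_xx = A y^{2} e^{x}
So the left-hand side equals
  A y^{2} e^{x}
This must equal f(x, y) = - 3 y^{2} e^{x} identically.
Matching coefficients of the independent functions:
  [y^{2} e^{x}]:  A = -3
Solving: A = -3.
Check against the point condition:
  u(0, 0) = -3  ⟹  A = -3  ✓
Hence u(x, y) = - 3 e^{x}.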